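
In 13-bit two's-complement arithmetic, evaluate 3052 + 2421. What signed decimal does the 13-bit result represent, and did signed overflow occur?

-2719; overflow

3052 → 0101111101100
2421 → 0100101110101
  0101111101100
+ 0100101110101
= 1010101100001
Result 1010101100001: MSB = 1 → 5473 − 8192 = -2719.
Both addends are non-negative but the stored result is negative: signed overflow. The true value 3052 + 2421 = 5473 lies outside [-4096, 4095].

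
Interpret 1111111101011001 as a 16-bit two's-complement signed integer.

MSB is 1, so the value is negative.
Invert: 0000000010100110. Add 1: 0000000010100111 = 167. So the value is −167.

-167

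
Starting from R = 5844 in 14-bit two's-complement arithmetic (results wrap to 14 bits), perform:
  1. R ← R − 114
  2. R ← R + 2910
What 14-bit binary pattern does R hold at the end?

10000111000000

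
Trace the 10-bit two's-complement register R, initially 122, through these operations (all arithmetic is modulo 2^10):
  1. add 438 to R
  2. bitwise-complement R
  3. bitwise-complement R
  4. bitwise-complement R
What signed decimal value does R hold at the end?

Start: R = 122 = 0001111010.
R = 122 + 438 = 560; wraps to -464 = 1000110000
R = NOT 1000110000 = 0111001111 = 463
R = NOT 0111001111 = 1000110000 = -464
R = NOT 1000110000 = 0111001111 = 463

463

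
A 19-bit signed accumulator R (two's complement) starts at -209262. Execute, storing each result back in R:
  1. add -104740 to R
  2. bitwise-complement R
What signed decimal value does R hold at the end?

-210287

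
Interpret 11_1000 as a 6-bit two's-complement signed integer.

-8

MSB is 1, so the value is negative.
Invert: 000111. Add 1: 001000 = 8. So the value is −8.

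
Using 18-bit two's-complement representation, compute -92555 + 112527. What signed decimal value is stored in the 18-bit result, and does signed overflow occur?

-92555 → 101001011001110101
112527 → 011011011110001111
  101001011001110101
+ 011011011110001111
= 000100111000000100  (discard carry-out 1)
Result 000100111000000100: MSB = 0 → value 19972.
Addends have opposite signs, so signed overflow cannot occur.

19972; no overflow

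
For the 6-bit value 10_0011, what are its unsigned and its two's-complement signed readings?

unsigned = 35, signed = -29

Unsigned: 100011 = 35.
Signed: MSB=1 → 35 − 64 = -29.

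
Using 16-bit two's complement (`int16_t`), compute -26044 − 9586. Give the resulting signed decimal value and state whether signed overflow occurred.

-26044 → 1001101001000100
9586 → 0010010101110010
Subtract via negate-and-add: invert 0010010101110010 + 1 = 1101101010001110 (i.e. -9586).
  1001101001000100
+ 1101101010001110
= 0111010011010010  (discard carry-out 1)
Result 0111010011010010: MSB = 0 → value 29906.
Both addends (after negating the subtrahend) are negative but the stored result is non-negative: signed overflow. The true value -26044 − 9586 = -35630 lies outside [-32768, 32767].

29906; overflow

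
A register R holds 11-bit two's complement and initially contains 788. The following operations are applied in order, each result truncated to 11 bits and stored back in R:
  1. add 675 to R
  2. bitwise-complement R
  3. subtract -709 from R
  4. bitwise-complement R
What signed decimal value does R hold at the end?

754

Start: R = 788 = 01100010100.
R = 788 + 675 = 1463; wraps to -585 = 10110110111
R = NOT 10110110111 = 01001001000 = 584
R = 584 − (-709) = 1293; wraps to -755 = 10100001101
R = NOT 10100001101 = 01011110010 = 754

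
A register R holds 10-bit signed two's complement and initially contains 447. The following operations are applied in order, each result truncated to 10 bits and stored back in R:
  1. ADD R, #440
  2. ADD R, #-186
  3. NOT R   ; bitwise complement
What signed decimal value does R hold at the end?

322

Start: R = 447 = 0110111111.
R = 447 + 440 = 887; wraps to -137 = 1101110111
R = -137 + (-186) = -323 = 1010111101
R = NOT 1010111101 = 0101000010 = 322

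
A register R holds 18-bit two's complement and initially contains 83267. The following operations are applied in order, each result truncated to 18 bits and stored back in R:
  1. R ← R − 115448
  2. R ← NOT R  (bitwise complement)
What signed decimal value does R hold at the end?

32180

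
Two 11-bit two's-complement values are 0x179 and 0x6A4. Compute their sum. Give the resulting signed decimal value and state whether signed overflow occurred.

0x179 = 00101111001 = 377 (signed)
0x6A4 = 11010100100 = -348 (signed)
  00101111001
+ 11010100100
= 00000011101  (discard carry-out 1)
Result 00000011101: MSB = 0 → value 29.
Addends have opposite signs, so signed overflow cannot occur.

29; no overflow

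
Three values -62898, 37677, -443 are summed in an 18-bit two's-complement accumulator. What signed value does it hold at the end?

-25664

-62898 + 37677 = -25221 (111001110101111011)
-25221 + (-443) = -25664 (111001101111000000)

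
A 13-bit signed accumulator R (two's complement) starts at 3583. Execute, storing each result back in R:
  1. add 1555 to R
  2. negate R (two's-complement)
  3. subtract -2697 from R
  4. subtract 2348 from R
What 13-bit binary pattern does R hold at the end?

0110101001011

Start: R = 3583 = 0110111111111.
R = 3583 + 1555 = 5138; wraps to -3054 = 1010000010010
R = −(-3054) = 3054 = 0101111101110
R = 3054 − (-2697) = 5751; wraps to -2441 = 1011001110111
R = -2441 − 2348 = -4789; wraps to 3403 = 0110101001011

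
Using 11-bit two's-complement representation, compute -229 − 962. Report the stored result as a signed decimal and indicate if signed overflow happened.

-229 → 11100011011
962 → 01111000010
Subtract via negate-and-add: invert 01111000010 + 1 = 10000111110 (i.e. -962).
  11100011011
+ 10000111110
= 01101011001  (discard carry-out 1)
Result 01101011001: MSB = 0 → value 857.
Both addends (after negating the subtrahend) are negative but the stored result is non-negative: signed overflow. The true value -229 − 962 = -1191 lies outside [-1024, 1023].

857; overflow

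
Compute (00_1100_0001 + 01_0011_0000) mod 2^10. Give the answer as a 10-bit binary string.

  0011000001
+ 0100110000
= 0111110001

0111110001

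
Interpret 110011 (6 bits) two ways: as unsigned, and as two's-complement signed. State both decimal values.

unsigned = 51, signed = -13

Unsigned: 110011 = 51.
Signed: MSB=1 → 51 − 64 = -13.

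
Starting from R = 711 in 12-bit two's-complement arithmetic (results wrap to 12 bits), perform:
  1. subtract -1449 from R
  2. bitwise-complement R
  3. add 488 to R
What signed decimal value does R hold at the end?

-1673

Start: R = 711 = 001011000111.
R = 711 − (-1449) = 2160; wraps to -1936 = 100001110000
R = NOT 100001110000 = 011110001111 = 1935
R = 1935 + 488 = 2423; wraps to -1673 = 100101110111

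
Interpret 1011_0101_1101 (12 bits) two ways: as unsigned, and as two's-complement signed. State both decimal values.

Unsigned: 101101011101 = 2909.
Signed: MSB=1 → 2909 − 4096 = -1187.

unsigned = 2909, signed = -1187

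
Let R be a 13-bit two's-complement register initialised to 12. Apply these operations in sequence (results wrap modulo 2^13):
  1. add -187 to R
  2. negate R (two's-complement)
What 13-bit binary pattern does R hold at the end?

0000010101111

Start: R = 12 = 0000000001100.
R = 12 + (-187) = -175 = 1111101010001
R = −(-175) = 175 = 0000010101111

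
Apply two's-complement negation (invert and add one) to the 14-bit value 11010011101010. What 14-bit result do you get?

00101100010110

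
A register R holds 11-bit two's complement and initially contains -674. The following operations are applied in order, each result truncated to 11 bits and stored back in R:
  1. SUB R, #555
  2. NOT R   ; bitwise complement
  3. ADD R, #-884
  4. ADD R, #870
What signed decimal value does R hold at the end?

-834

Start: R = -674 = 10101011110.
R = -674 − 555 = -1229; wraps to 819 = 01100110011
R = NOT 01100110011 = 10011001100 = -820
R = -820 + (-884) = -1704; wraps to 344 = 00101011000
R = 344 + 870 = 1214; wraps to -834 = 10010111110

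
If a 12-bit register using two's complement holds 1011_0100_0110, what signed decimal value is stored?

-1210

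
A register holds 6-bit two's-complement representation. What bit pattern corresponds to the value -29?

100011

|-29| = 29 = 011101 in 6 bits.
Invert the bits: 100010. Add 1: 100011.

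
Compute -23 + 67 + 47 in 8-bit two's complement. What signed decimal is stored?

-23 + 67 = 44 (00101100)
44 + 47 = 91 (01011011)

91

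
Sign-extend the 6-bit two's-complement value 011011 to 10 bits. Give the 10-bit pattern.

MSB of 011011 is 0; replicate it into the new high bits.
0000|011011 → 0000011011 (still 27).

0000011011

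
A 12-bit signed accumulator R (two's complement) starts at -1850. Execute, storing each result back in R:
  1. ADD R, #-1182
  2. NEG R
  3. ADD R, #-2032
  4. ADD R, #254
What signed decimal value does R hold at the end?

1254

Start: R = -1850 = 100011000110.
R = -1850 + (-1182) = -3032; wraps to 1064 = 010000101000
R = −(1064) = -1064 = 101111011000
R = -1064 + (-2032) = -3096; wraps to 1000 = 001111101000
R = 1000 + 254 = 1254 = 010011100110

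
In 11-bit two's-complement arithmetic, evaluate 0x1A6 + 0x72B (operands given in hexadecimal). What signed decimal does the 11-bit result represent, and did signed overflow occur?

209; no overflow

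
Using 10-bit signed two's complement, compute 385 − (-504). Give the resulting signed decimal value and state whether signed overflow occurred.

-135; overflow

385 → 0110000001
-504 → 1000001000
Subtract via negate-and-add: invert 1000001000 + 1 = 0111111000 (i.e. 504).
  0110000001
+ 0111111000
= 1101111001
Result 1101111001: MSB = 1 → 889 − 1024 = -135.
Both addends (after negating the subtrahend) are non-negative but the stored result is negative: signed overflow. The true value 385 − (-504) = 889 lies outside [-512, 511].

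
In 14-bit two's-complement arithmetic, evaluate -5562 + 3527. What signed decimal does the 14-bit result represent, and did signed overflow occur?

-2035; no overflow

-5562 → 10101001000110
3527 → 00110111000111
  10101001000110
+ 00110111000111
= 11100000001101
Result 11100000001101: MSB = 1 → 14349 − 16384 = -2035.
Addends have opposite signs, so signed overflow cannot occur.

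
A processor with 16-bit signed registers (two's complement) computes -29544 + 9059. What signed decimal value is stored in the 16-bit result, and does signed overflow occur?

-20485; no overflow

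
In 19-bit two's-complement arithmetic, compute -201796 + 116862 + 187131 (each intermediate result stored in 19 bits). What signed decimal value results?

-201796 + 116862 = -84934 (1101011010000111010)
-84934 + 187131 = 102197 (0011000111100110101)

102197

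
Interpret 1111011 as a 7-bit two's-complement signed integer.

-5

MSB is 1, so the value is negative.
Invert: 0000100. Add 1: 0000101 = 5. So the value is −5.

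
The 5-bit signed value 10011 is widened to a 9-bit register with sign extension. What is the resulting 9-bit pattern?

111110011

MSB of 10011 is 1; replicate it into the new high bits.
1111|10011 → 111110011 (still -13).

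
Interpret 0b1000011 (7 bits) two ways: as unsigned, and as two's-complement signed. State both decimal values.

unsigned = 67, signed = -61

Unsigned: 1000011 = 67.
Signed: MSB=1 → 67 − 128 = -61.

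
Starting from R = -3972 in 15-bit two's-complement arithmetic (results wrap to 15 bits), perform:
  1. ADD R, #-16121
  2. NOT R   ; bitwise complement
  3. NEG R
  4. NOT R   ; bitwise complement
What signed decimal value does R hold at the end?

Start: R = -3972 = 111000001111100.
R = -3972 + (-16121) = -20093; wraps to 12675 = 011000110000011
R = NOT 011000110000011 = 100111001111100 = -12676
R = −(-12676) = 12676 = 011000110000100
R = NOT 011000110000100 = 100111001111011 = -12677

-12677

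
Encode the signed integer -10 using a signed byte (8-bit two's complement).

11110110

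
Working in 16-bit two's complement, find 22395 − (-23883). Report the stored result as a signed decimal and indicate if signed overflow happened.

-19258; overflow

22395 → 0101011101111011
-23883 → 1010001010110101
Subtract via negate-and-add: invert 1010001010110101 + 1 = 0101110101001011 (i.e. 23883).
  0101011101111011
+ 0101110101001011
= 1011010011000110
Result 1011010011000110: MSB = 1 → 46278 − 65536 = -19258.
Both addends (after negating the subtrahend) are non-negative but the stored result is negative: signed overflow. The true value 22395 − (-23883) = 46278 lies outside [-32768, 32767].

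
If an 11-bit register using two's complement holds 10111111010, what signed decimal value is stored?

MSB is 1, so the value is negative.
Unsigned reading: 1530. Subtract 2^11 = 2048: 1530 − 2048 = -518.

-518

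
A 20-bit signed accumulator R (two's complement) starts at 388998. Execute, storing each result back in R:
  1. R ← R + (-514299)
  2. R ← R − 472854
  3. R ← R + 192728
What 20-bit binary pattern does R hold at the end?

10011101000001001101

Start: R = 388998 = 01011110111110000110.
R = 388998 + (-514299) = -125301 = 11100001011010001011
R = -125301 − 472854 = -598155; wraps to 450421 = 01101101111101110101
R = 450421 + 192728 = 643149; wraps to -405427 = 10011101000001001101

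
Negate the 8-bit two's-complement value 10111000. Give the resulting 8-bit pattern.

Invert: 01000111. Add 1: 01001000.
Check: 10111000 = -72, 01001000 = 72.

01001000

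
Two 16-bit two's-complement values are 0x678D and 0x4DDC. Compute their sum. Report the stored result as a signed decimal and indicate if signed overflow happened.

-19095; overflow

0x678D = 0110011110001101 = 26509 (signed)
0x4DDC = 0100110111011100 = 19932 (signed)
  0110011110001101
+ 0100110111011100
= 1011010101101001
Result 1011010101101001: MSB = 1 → 46441 − 65536 = -19095.
Both addends are non-negative but the stored result is negative: signed overflow. The true value 26509 + 19932 = 46441 lies outside [-32768, 32767].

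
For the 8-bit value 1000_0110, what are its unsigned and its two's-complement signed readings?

Unsigned: 10000110 = 134.
Signed: MSB=1 → 134 − 256 = -122.

unsigned = 134, signed = -122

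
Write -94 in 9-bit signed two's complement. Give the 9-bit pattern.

|-94| = 94 = 001011110 in 9 bits.
Invert the bits: 110100001. Add 1: 110100010.
Check: 110100010 reads as 418 − 512 = -94.

110100010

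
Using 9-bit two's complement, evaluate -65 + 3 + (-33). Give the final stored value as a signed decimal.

-95

-65 + 3 = -62 (111000010)
-62 + (-33) = -95 (110100001)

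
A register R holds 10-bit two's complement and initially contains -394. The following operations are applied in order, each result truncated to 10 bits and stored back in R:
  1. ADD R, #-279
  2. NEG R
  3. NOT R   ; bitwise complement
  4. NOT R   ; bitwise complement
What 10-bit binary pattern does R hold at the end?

Start: R = -394 = 1001110110.
R = -394 + (-279) = -673; wraps to 351 = 0101011111
R = −(351) = -351 = 1010100001
R = NOT 1010100001 = 0101011110 = 350
R = NOT 0101011110 = 1010100001 = -351

1010100001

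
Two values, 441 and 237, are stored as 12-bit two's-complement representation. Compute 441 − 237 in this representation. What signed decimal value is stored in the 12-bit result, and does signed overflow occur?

204; no overflow

441 → 000110111001
237 → 000011101101
Subtract via negate-and-add: invert 000011101101 + 1 = 111100010011 (i.e. -237).
  000110111001
+ 111100010011
= 000011001100  (discard carry-out 1)
Result 000011001100: MSB = 0 → value 204.
Addends (after negating the subtrahend) have opposite signs, so signed overflow cannot occur.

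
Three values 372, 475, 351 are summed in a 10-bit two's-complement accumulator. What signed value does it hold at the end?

372 + 475 = 847 → wraps to -177 (1101001111)
-177 + 351 = 174 (0010101110)

174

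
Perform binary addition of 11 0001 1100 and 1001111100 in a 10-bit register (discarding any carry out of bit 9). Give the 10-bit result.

  1100011100
+ 1001111100
= 0110011000  (discard carry-out 1)

0110011000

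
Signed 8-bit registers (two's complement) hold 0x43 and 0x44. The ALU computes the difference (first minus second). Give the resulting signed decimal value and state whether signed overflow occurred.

0x43 = 01000011 = 67 (signed)
0x44 = 01000100 = 68 (signed)
Subtract via negate-and-add: invert 01000100 + 1 = 10111100 (i.e. -68).
  01000011
+ 10111100
= 11111111
Result 11111111: MSB = 1 → 255 − 256 = -1.
Addends (after negating the subtrahend) have opposite signs, so signed overflow cannot occur.

-1; no overflow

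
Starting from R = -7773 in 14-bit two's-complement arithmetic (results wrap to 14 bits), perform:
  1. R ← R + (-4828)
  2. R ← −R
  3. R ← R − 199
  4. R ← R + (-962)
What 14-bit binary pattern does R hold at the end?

10110010110000

Start: R = -7773 = 10000110100011.
R = -7773 + (-4828) = -12601; wraps to 3783 = 00111011000111
R = −(3783) = -3783 = 11000100111001
R = -3783 − 199 = -3982 = 11000001110010
R = -3982 + (-962) = -4944 = 10110010110000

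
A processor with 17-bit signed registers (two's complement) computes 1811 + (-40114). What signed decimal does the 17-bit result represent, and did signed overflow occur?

-38303; no overflow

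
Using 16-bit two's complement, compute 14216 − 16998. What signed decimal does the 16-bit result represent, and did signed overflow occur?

-2782; no overflow

14216 → 0011011110001000
16998 → 0100001001100110
Subtract via negate-and-add: invert 0100001001100110 + 1 = 1011110110011010 (i.e. -16998).
  0011011110001000
+ 1011110110011010
= 1111010100100010
Result 1111010100100010: MSB = 1 → 62754 − 65536 = -2782.
Addends (after negating the subtrahend) have opposite signs, so signed overflow cannot occur.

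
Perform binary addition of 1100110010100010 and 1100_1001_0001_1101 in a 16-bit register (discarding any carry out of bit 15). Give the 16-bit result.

  1100110010100010
+ 1100100100011101
= 1001010110111111  (discard carry-out 1)

1001010110111111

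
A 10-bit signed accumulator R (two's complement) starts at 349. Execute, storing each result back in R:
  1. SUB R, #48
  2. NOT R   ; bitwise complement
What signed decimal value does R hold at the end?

-302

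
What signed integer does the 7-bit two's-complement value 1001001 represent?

MSB is 1, so the value is negative.
Unsigned reading: 73. Subtract 2^7 = 128: 73 − 128 = -55.

-55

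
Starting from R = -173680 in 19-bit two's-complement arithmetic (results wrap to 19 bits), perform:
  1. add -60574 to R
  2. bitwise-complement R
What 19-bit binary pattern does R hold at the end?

0111001001100001101

Start: R = -173680 = 1010101100110010000.
R = -173680 + (-60574) = -234254 = 1000110110011110010
R = NOT 1000110110011110010 = 0111001001100001101 = 234253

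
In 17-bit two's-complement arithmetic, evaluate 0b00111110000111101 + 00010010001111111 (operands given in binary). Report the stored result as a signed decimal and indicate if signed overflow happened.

41148; no overflow

0b00111110000111101 → 00111110000111101 = 31805 (signed)
00010010001111111 = 9343 (signed)
  00111110000111101
+ 00010010001111111
= 01010000010111100
Result 01010000010111100: MSB = 0 → value 41148.
Both addends are non-negative and so is the stored result: no signed overflow.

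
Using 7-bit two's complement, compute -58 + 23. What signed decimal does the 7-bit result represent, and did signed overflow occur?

-35; no overflow

-58 → 1000110
23 → 0010111
  1000110
+ 0010111
= 1011101
Result 1011101: MSB = 1 → 93 − 128 = -35.
Addends have opposite signs, so signed overflow cannot occur.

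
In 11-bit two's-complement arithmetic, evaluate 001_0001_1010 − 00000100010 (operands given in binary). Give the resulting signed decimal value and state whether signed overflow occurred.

001_0001_1010 → 00100011010 = 282 (signed)
00000100010 = 34 (signed)
Subtract via negate-and-add: invert 00000100010 + 1 = 11111011110 (i.e. -34).
  00100011010
+ 11111011110
= 00011111000  (discard carry-out 1)
Result 00011111000: MSB = 0 → value 248.
Addends (after negating the subtrahend) have opposite signs, so signed overflow cannot occur.

248; no overflow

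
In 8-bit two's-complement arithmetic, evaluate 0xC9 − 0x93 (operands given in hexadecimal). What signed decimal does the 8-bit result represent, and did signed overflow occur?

0xC9 = 11001001 = -55 (signed)
0x93 = 10010011 = -109 (signed)
Subtract via negate-and-add: invert 10010011 + 1 = 01101101 (i.e. 109).
  11001001
+ 01101101
= 00110110  (discard carry-out 1)
Result 00110110: MSB = 0 → value 54.
Addends (after negating the subtrahend) have opposite signs, so signed overflow cannot occur.

54; no overflow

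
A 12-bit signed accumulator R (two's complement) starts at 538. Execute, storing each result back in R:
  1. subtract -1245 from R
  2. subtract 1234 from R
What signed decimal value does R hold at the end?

549

Start: R = 538 = 001000011010.
R = 538 − (-1245) = 1783 = 011011110111
R = 1783 − 1234 = 549 = 001000100101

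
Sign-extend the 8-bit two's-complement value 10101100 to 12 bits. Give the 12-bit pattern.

MSB of 10101100 is 1; replicate it into the new high bits.
1111|10101100 → 111110101100 (still -84).

111110101100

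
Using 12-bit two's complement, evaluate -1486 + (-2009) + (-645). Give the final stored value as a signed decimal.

-1486 + (-2009) = -3495 → wraps to 601 (001001011001)
601 + (-645) = -44 (111111010100)

-44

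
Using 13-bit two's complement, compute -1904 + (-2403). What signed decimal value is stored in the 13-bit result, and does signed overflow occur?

3885; overflow

-1904 → 1100010010000
-2403 → 1011010011101
  1100010010000
+ 1011010011101
= 0111100101101  (discard carry-out 1)
Result 0111100101101: MSB = 0 → value 3885.
Both addends are negative but the stored result is non-negative: signed overflow. The true value -1904 + (-2403) = -4307 lies outside [-4096, 4095].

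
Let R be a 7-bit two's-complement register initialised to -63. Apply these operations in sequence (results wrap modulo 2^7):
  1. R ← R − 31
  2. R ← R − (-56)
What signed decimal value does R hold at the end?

-38

Start: R = -63 = 1000001.
R = -63 − 31 = -94; wraps to 34 = 0100010
R = 34 − (-56) = 90; wraps to -38 = 1011010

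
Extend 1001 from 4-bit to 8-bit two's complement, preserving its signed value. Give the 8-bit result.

MSB of 1001 is 1; replicate it into the new high bits.
1111|1001 → 11111001 (still -7).

11111001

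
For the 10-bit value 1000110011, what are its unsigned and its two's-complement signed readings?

Unsigned: 1000110011 = 563.
Signed: MSB=1 → 563 − 1024 = -461.

unsigned = 563, signed = -461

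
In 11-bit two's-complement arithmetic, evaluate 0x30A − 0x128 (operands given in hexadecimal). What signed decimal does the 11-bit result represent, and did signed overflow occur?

482; no overflow

0x30A = 01100001010 = 778 (signed)
0x128 = 00100101000 = 296 (signed)
Subtract via negate-and-add: invert 00100101000 + 1 = 11011011000 (i.e. -296).
  01100001010
+ 11011011000
= 00111100010  (discard carry-out 1)
Result 00111100010: MSB = 0 → value 482.
Addends (after negating the subtrahend) have opposite signs, so signed overflow cannot occur.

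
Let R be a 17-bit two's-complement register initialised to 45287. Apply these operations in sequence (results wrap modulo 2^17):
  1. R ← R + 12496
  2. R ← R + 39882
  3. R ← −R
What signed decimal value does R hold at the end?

33407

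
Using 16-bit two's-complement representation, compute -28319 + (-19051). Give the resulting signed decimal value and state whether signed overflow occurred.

18166; overflow

-28319 → 1001000101100001
-19051 → 1011010110010101
  1001000101100001
+ 1011010110010101
= 0100011011110110  (discard carry-out 1)
Result 0100011011110110: MSB = 0 → value 18166.
Both addends are negative but the stored result is non-negative: signed overflow. The true value -28319 + (-19051) = -47370 lies outside [-32768, 32767].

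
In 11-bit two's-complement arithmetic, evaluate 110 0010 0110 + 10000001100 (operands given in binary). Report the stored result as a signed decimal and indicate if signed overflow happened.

110 0010 0110 → 11000100110 = -474 (signed)
10000001100 = -1012 (signed)
  11000100110
+ 10000001100
= 01000110010  (discard carry-out 1)
Result 01000110010: MSB = 0 → value 562.
Both addends are negative but the stored result is non-negative: signed overflow. The true value -474 + (-1012) = -1486 lies outside [-1024, 1023].

562; overflow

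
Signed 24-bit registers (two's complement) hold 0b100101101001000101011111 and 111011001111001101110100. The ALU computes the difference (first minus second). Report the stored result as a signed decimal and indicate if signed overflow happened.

-5661205; no overflow

0b100101101001000101011111 → 100101101001000101011111 = -6909601 (signed)
111011001111001101110100 = -1248396 (signed)
Subtract via negate-and-add: invert 111011001111001101110100 + 1 = 000100110000110010001100 (i.e. 1248396).
  100101101001000101011111
+ 000100110000110010001100
= 101010011001110111101011
Result 101010011001110111101011: MSB = 1 → 11116011 − 16777216 = -5661205.
Addends (after negating the subtrahend) have opposite signs, so signed overflow cannot occur.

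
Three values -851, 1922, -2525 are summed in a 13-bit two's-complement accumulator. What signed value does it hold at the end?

-1454

-851 + 1922 = 1071 (0010000101111)
1071 + (-2525) = -1454 (1101001010010)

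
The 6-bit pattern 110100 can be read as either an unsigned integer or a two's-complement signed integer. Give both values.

unsigned = 52, signed = -12

Unsigned: 110100 = 52.
Signed: MSB=1 → 52 − 64 = -12.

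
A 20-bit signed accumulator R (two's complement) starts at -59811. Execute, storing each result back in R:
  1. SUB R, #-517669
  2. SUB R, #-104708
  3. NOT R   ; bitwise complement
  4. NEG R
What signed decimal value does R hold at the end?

-486009

Start: R = -59811 = 11110001011001011101.
R = -59811 − (-517669) = 457858 = 01101111110010000010
R = 457858 − (-104708) = 562566; wraps to -486010 = 10001001010110000110
R = NOT 10001001010110000110 = 01110110101001111001 = 486009
R = −(486009) = -486009 = 10001001010110000111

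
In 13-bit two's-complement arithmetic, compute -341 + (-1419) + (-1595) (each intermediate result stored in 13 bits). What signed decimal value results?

-341 + (-1419) = -1760 (1100100100000)
-1760 + (-1595) = -3355 (1001011100101)

-3355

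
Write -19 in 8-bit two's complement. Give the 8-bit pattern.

|-19| = 19 = 00010011 in 8 bits.
Invert the bits: 11101100. Add 1: 11101101.

11101101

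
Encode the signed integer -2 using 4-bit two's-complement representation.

1110

|-2| = 2 = 0010 in 4 bits.
Invert the bits: 1101. Add 1: 1110.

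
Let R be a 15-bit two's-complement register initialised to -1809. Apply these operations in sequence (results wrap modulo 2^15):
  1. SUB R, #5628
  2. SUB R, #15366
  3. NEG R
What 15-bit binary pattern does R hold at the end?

101100100010011

Start: R = -1809 = 111100011101111.
R = -1809 − 5628 = -7437 = 110001011110011
R = -7437 − 15366 = -22803; wraps to 9965 = 010011011101101
R = −(9965) = -9965 = 101100100010011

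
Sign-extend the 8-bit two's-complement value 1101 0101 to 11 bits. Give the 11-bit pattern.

MSB of 11010101 is 1; replicate it into the new high bits.
111|11010101 → 11111010101 (still -43).

11111010101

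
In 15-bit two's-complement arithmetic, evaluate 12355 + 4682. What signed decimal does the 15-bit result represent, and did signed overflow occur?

-15731; overflow

12355 → 011000001000011
4682 → 001001001001010
  011000001000011
+ 001001001001010
= 100001010001101
Result 100001010001101: MSB = 1 → 17037 − 32768 = -15731.
Both addends are non-negative but the stored result is negative: signed overflow. The true value 12355 + 4682 = 17037 lies outside [-16384, 16383].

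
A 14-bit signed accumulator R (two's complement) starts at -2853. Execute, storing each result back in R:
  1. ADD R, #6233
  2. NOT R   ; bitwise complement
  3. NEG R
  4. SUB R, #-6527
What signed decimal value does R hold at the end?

Start: R = -2853 = 11010011011011.
R = -2853 + 6233 = 3380 = 00110100110100
R = NOT 00110100110100 = 11001011001011 = -3381
R = −(-3381) = 3381 = 00110100110101
R = 3381 − (-6527) = 9908; wraps to -6476 = 10011010110100

-6476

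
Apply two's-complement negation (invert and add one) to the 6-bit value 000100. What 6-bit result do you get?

Invert: 111011. Add 1: 111100.
Check: 000100 = 4, 111100 = -4.

111100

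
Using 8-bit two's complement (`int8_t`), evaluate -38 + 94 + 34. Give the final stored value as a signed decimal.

90

-38 + 94 = 56 (00111000)
56 + 34 = 90 (01011010)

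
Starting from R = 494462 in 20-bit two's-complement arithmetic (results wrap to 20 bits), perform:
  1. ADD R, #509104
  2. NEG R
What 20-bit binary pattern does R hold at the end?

Start: R = 494462 = 01111000101101111110.
R = 494462 + 509104 = 1003566; wraps to -45010 = 11110101000000101110
R = −(-45010) = 45010 = 00001010111111010010

00001010111111010010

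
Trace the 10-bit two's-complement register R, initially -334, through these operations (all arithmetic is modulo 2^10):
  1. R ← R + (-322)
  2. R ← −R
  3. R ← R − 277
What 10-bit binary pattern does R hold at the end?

0101111011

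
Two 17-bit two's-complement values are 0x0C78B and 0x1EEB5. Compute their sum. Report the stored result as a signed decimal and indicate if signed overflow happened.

46656; no overflow

0x0C78B = 01100011110001011 = 51083 (signed)
0x1EEB5 = 11110111010110101 = -4427 (signed)
  01100011110001011
+ 11110111010110101
= 01011011001000000  (discard carry-out 1)
Result 01011011001000000: MSB = 0 → value 46656.
Addends have opposite signs, so signed overflow cannot occur.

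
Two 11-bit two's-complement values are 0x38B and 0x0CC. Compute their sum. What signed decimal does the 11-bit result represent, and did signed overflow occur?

-937; overflow

0x38B = 01110001011 = 907 (signed)
0x0CC = 00011001100 = 204 (signed)
  01110001011
+ 00011001100
= 10001010111
Result 10001010111: MSB = 1 → 1111 − 2048 = -937.
Both addends are non-negative but the stored result is negative: signed overflow. The true value 907 + 204 = 1111 lies outside [-1024, 1023].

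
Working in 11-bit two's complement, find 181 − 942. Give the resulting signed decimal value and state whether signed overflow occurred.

181 → 00010110101
942 → 01110101110
Subtract via negate-and-add: invert 01110101110 + 1 = 10001010010 (i.e. -942).
  00010110101
+ 10001010010
= 10100000111
Result 10100000111: MSB = 1 → 1287 − 2048 = -761.
Addends (after negating the subtrahend) have opposite signs, so signed overflow cannot occur.

-761; no overflow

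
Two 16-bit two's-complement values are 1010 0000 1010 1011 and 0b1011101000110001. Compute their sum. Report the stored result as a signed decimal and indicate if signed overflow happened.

1010 0000 1010 1011 → 1010000010101011 = -24405 (signed)
0b1011101000110001 → 1011101000110001 = -17871 (signed)
  1010000010101011
+ 1011101000110001
= 0101101011011100  (discard carry-out 1)
Result 0101101011011100: MSB = 0 → value 23260.
Both addends are negative but the stored result is non-negative: signed overflow. The true value -24405 + (-17871) = -42276 lies outside [-32768, 32767].

23260; overflow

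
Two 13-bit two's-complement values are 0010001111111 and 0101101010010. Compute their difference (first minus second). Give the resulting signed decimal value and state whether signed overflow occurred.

0010001111111 = 1151 (signed)
0101101010010 = 2898 (signed)
Subtract via negate-and-add: invert 0101101010010 + 1 = 1010010101110 (i.e. -2898).
  0010001111111
+ 1010010101110
= 1100100101101
Result 1100100101101: MSB = 1 → 6445 − 8192 = -1747.
Addends (after negating the subtrahend) have opposite signs, so signed overflow cannot occur.

-1747; no overflow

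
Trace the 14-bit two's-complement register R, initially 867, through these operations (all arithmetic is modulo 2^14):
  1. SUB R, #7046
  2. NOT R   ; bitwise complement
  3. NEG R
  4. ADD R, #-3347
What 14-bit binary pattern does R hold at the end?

01101011001011

Start: R = 867 = 00001101100011.
R = 867 − 7046 = -6179 = 10011111011101
R = NOT 10011111011101 = 01100000100010 = 6178
R = −(6178) = -6178 = 10011111011110
R = -6178 + (-3347) = -9525; wraps to 6859 = 01101011001011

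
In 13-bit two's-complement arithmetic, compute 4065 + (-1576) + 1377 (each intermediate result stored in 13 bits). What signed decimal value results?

4065 + (-1576) = 2489 (0100110111001)
2489 + 1377 = 3866 (0111100011010)

3866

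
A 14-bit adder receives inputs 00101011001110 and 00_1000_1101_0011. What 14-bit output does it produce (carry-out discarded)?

  00101011001110
+ 00100011010011
= 01001110100001

01001110100001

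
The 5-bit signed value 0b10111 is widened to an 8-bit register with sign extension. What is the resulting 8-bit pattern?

11110111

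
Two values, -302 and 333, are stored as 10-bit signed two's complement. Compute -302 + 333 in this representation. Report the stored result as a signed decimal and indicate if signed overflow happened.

31; no overflow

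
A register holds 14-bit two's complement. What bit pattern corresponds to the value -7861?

|-7861| = 7861 = 01111010110101 in 14 bits.
Invert the bits: 10000101001010. Add 1: 10000101001011.
Check: 10000101001011 reads as 8523 − 16384 = -7861.

10000101001011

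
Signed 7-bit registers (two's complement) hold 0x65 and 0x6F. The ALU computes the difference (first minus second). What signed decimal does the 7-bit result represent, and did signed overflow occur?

-10; no overflow

0x65 = 1100101 = -27 (signed)
0x6F = 1101111 = -17 (signed)
Subtract via negate-and-add: invert 1101111 + 1 = 0010001 (i.e. 17).
  1100101
+ 0010001
= 1110110
Result 1110110: MSB = 1 → 118 − 128 = -10.
Addends (after negating the subtrahend) have opposite signs, so signed overflow cannot occur.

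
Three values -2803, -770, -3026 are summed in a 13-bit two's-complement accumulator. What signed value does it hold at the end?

-2803 + (-770) = -3573 (1001000001011)
-3573 + (-3026) = -6599 → wraps to 1593 (0011000111001)

1593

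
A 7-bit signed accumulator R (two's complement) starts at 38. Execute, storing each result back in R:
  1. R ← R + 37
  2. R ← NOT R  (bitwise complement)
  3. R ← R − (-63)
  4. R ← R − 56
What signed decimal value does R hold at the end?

Start: R = 38 = 0100110.
R = 38 + 37 = 75; wraps to -53 = 1001011
R = NOT 1001011 = 0110100 = 52
R = 52 − (-63) = 115; wraps to -13 = 1110011
R = -13 − 56 = -69; wraps to 59 = 0111011

59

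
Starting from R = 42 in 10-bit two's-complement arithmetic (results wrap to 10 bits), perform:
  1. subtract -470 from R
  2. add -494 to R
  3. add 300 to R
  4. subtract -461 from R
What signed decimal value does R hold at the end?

Start: R = 42 = 0000101010.
R = 42 − (-470) = 512; wraps to -512 = 1000000000
R = -512 + (-494) = -1006; wraps to 18 = 0000010010
R = 18 + 300 = 318 = 0100111110
R = 318 − (-461) = 779; wraps to -245 = 1100001011

-245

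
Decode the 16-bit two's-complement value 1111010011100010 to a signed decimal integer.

MSB is 1, so the value is negative.
Invert: 0000101100011101. Add 1: 0000101100011110 = 2846. So the value is −2846.

-2846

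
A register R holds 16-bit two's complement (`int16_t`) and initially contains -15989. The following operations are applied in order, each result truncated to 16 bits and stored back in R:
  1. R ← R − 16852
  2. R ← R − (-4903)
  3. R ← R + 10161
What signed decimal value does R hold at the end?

Start: R = -15989 = 1100000110001011.
R = -15989 − 16852 = -32841; wraps to 32695 = 0111111110110111
R = 32695 − (-4903) = 37598; wraps to -27938 = 1001001011011110
R = -27938 + 10161 = -17777 = 1011101010001111

-17777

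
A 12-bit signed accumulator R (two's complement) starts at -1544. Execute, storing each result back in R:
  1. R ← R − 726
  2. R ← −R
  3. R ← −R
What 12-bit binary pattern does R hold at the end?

011100100010

Start: R = -1544 = 100111111000.
R = -1544 − 726 = -2270; wraps to 1826 = 011100100010
R = −(1826) = -1826 = 100011011110
R = −(-1826) = 1826 = 011100100010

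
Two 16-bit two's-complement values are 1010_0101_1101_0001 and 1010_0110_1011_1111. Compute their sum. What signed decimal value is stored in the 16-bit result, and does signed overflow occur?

19600; overflow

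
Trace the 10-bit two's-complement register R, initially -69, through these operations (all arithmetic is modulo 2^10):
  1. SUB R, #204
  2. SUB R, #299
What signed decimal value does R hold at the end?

Start: R = -69 = 1110111011.
R = -69 − 204 = -273 = 1011101111
R = -273 − 299 = -572; wraps to 452 = 0111000100

452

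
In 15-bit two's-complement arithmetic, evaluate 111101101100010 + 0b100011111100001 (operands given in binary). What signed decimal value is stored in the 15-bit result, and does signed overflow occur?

111101101100010 = -1182 (signed)
0b100011111100001 → 100011111100001 = -14367 (signed)
  111101101100010
+ 100011111100001
= 100001101000011  (discard carry-out 1)
Result 100001101000011: MSB = 1 → 17219 − 32768 = -15549.
Both addends are negative and so is the stored result: no signed overflow.

-15549; no overflow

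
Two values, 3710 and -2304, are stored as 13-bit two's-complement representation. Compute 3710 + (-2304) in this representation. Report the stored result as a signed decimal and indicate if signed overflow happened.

1406; no overflow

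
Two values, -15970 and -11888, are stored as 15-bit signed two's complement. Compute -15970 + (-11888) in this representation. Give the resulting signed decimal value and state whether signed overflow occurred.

4910; overflow

-15970 → 100000110011110
-11888 → 101000110010000
  100000110011110
+ 101000110010000
= 001001100101110  (discard carry-out 1)
Result 001001100101110: MSB = 0 → value 4910.
Both addends are negative but the stored result is non-negative: signed overflow. The true value -15970 + (-11888) = -27858 lies outside [-16384, 16383].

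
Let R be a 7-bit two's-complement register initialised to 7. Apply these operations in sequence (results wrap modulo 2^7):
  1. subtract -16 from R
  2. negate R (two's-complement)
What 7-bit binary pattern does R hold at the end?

1101001

Start: R = 7 = 0000111.
R = 7 − (-16) = 23 = 0010111
R = −(23) = -23 = 1101001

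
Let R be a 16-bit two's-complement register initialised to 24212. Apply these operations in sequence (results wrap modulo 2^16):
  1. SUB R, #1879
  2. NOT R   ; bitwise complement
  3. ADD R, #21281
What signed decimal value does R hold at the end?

-1053

Start: R = 24212 = 0101111010010100.
R = 24212 − 1879 = 22333 = 0101011100111101
R = NOT 0101011100111101 = 1010100011000010 = -22334
R = -22334 + 21281 = -1053 = 1111101111100011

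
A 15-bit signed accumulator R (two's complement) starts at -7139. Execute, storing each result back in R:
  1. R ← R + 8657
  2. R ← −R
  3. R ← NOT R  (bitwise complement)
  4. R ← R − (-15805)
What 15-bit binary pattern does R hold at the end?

Start: R = -7139 = 110010000011101.
R = -7139 + 8657 = 1518 = 000010111101110
R = −(1518) = -1518 = 111101000010010
R = NOT 111101000010010 = 000010111101101 = 1517
R = 1517 − (-15805) = 17322; wraps to -15446 = 100001110101010

100001110101010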